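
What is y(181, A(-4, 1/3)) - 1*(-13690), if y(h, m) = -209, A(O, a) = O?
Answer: 13481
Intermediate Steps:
y(181, A(-4, 1/3)) - 1*(-13690) = -209 - 1*(-13690) = -209 + 13690 = 13481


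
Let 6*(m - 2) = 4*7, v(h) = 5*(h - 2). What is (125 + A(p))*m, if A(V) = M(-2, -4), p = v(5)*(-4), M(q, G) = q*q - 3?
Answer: 840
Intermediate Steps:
v(h) = -10 + 5*h (v(h) = 5*(-2 + h) = -10 + 5*h)
m = 20/3 (m = 2 + (4*7)/6 = 2 + (1/6)*28 = 2 + 14/3 = 20/3 ≈ 6.6667)
M(q, G) = -3 + q**2 (M(q, G) = q**2 - 3 = -3 + q**2)
p = -60 (p = (-10 + 5*5)*(-4) = (-10 + 25)*(-4) = 15*(-4) = -60)
A(V) = 1 (A(V) = -3 + (-2)**2 = -3 + 4 = 1)
(125 + A(p))*m = (125 + 1)*(20/3) = 126*(20/3) = 840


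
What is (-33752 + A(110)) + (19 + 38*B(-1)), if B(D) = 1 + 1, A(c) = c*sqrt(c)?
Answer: -33657 + 110*sqrt(110) ≈ -32503.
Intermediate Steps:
A(c) = c**(3/2)
B(D) = 2
(-33752 + A(110)) + (19 + 38*B(-1)) = (-33752 + 110**(3/2)) + (19 + 38*2) = (-33752 + 110*sqrt(110)) + (19 + 76) = (-33752 + 110*sqrt(110)) + 95 = -33657 + 110*sqrt(110)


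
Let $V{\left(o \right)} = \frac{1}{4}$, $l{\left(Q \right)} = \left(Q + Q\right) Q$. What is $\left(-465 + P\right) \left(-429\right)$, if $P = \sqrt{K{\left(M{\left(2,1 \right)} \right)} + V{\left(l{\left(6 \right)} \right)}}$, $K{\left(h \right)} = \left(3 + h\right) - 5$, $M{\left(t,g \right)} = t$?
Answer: $\frac{398541}{2} \approx 1.9927 \cdot 10^{5}$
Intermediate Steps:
$K{\left(h \right)} = -2 + h$
$l{\left(Q \right)} = 2 Q^{2}$ ($l{\left(Q \right)} = 2 Q Q = 2 Q^{2}$)
$V{\left(o \right)} = \frac{1}{4}$
$P = \frac{1}{2}$ ($P = \sqrt{\left(-2 + 2\right) + \frac{1}{4}} = \sqrt{0 + \frac{1}{4}} = \sqrt{\frac{1}{4}} = \frac{1}{2} \approx 0.5$)
$\left(-465 + P\right) \left(-429\right) = \left(-465 + \frac{1}{2}\right) \left(-429\right) = \left(- \frac{929}{2}\right) \left(-429\right) = \frac{398541}{2}$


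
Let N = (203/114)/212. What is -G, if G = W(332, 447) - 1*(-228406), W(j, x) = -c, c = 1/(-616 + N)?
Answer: -3400345241878/14887285 ≈ -2.2841e+5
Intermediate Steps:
N = 203/24168 (N = (203*(1/114))*(1/212) = (203/114)*(1/212) = 203/24168 ≈ 0.0083995)
c = -24168/14887285 (c = 1/(-616 + 203/24168) = 1/(-14887285/24168) = -24168/14887285 ≈ -0.0016234)
W(j, x) = 24168/14887285 (W(j, x) = -1*(-24168/14887285) = 24168/14887285)
G = 3400345241878/14887285 (G = 24168/14887285 - 1*(-228406) = 24168/14887285 + 228406 = 3400345241878/14887285 ≈ 2.2841e+5)
-G = -1*3400345241878/14887285 = -3400345241878/14887285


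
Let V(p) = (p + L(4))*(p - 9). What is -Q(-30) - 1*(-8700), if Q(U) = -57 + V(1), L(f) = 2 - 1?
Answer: 8773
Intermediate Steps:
L(f) = 1
V(p) = (1 + p)*(-9 + p) (V(p) = (p + 1)*(p - 9) = (1 + p)*(-9 + p))
Q(U) = -73 (Q(U) = -57 + (-9 + 1² - 8*1) = -57 + (-9 + 1 - 8) = -57 - 16 = -73)
-Q(-30) - 1*(-8700) = -1*(-73) - 1*(-8700) = 73 + 8700 = 8773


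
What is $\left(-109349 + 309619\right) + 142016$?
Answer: $342286$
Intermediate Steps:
$\left(-109349 + 309619\right) + 142016 = 200270 + 142016 = 342286$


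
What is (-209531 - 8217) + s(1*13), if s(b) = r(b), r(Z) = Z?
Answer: -217735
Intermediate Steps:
s(b) = b
(-209531 - 8217) + s(1*13) = (-209531 - 8217) + 1*13 = -217748 + 13 = -217735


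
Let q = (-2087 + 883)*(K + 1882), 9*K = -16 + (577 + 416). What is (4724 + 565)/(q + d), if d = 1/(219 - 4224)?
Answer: -7060815/3199499567 ≈ -0.0022069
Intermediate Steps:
K = 977/9 (K = (-16 + (577 + 416))/9 = (-16 + 993)/9 = (1/9)*977 = 977/9 ≈ 108.56)
d = -1/4005 (d = 1/(-4005) = -1/4005 ≈ -0.00024969)
q = -21569660/9 (q = (-2087 + 883)*(977/9 + 1882) = -1204*17915/9 = -21569660/9 ≈ -2.3966e+6)
(4724 + 565)/(q + d) = (4724 + 565)/(-21569660/9 - 1/4005) = 5289/(-3199499567/1335) = 5289*(-1335/3199499567) = -7060815/3199499567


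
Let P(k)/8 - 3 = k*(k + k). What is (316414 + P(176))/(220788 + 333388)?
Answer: 406027/277088 ≈ 1.4653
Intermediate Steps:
P(k) = 24 + 16*k² (P(k) = 24 + 8*(k*(k + k)) = 24 + 8*(k*(2*k)) = 24 + 8*(2*k²) = 24 + 16*k²)
(316414 + P(176))/(220788 + 333388) = (316414 + (24 + 16*176²))/(220788 + 333388) = (316414 + (24 + 16*30976))/554176 = (316414 + (24 + 495616))*(1/554176) = (316414 + 495640)*(1/554176) = 812054*(1/554176) = 406027/277088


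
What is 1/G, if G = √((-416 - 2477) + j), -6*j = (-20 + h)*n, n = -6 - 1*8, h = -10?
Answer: -I*√2963/2963 ≈ -0.018371*I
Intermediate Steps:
n = -14 (n = -6 - 8 = -14)
j = -70 (j = -(-20 - 10)*(-14)/6 = -(-5)*(-14) = -⅙*420 = -70)
G = I*√2963 (G = √((-416 - 2477) - 70) = √(-2893 - 70) = √(-2963) = I*√2963 ≈ 54.433*I)
1/G = 1/(I*√2963) = -I*√2963/2963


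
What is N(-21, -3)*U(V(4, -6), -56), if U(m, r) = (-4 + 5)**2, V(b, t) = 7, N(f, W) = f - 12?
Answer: -33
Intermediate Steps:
N(f, W) = -12 + f
U(m, r) = 1 (U(m, r) = 1**2 = 1)
N(-21, -3)*U(V(4, -6), -56) = (-12 - 21)*1 = -33*1 = -33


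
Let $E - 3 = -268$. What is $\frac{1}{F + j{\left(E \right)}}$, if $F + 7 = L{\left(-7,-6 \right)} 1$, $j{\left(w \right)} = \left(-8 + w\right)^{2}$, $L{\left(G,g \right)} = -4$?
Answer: $\frac{1}{74518} \approx 1.342 \cdot 10^{-5}$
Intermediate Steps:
$E = -265$ ($E = 3 - 268 = -265$)
$F = -11$ ($F = -7 - 4 = -11$)
$\frac{1}{F + j{\left(E \right)}} = \frac{1}{-11 + \left(-8 - 265\right)^{2}} = \frac{1}{-11 + \left(-273\right)^{2}} = \frac{1}{-11 + 74529} = \frac{1}{74518}$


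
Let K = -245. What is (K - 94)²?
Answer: 114921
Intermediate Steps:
(K - 94)² = (-245 - 94)² = (-339)² = 114921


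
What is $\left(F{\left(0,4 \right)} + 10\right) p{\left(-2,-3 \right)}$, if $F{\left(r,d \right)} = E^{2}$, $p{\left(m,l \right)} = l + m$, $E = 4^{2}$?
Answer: $-1330$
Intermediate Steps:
$E = 16$
$F{\left(r,d \right)} = 256$ ($F{\left(r,d \right)} = 16^{2} = 256$)
$\left(F{\left(0,4 \right)} + 10\right) p{\left(-2,-3 \right)} = \left(256 + 10\right) \left(-3 - 2\right) = 266 \left(-5\right) = -1330$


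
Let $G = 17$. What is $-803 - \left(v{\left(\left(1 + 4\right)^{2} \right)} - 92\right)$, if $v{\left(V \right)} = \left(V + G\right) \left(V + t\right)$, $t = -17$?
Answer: $-1047$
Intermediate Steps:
$v{\left(V \right)} = \left(-17 + V\right) \left(17 + V\right)$ ($v{\left(V \right)} = \left(V + 17\right) \left(V - 17\right) = \left(17 + V\right) \left(-17 + V\right) = \left(-17 + V\right) \left(17 + V\right)$)
$-803 - \left(v{\left(\left(1 + 4\right)^{2} \right)} - 92\right) = -803 - \left(\left(-289 + \left(\left(1 + 4\right)^{2}\right)^{2}\right) - 92\right) = -803 - \left(\left(-289 + \left(5^{2}\right)^{2}\right) - 92\right) = -803 - \left(\left(-289 + 25^{2}\right) - 92\right) = -803 - \left(\left(-289 + 625\right) - 92\right) = -803 - \left(336 - 92\right) = -803 - 244 = -1047$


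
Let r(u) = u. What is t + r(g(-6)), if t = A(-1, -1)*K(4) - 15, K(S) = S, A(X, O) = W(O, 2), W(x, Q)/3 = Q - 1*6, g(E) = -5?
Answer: -68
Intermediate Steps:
W(x, Q) = -18 + 3*Q (W(x, Q) = 3*(Q - 1*6) = 3*(Q - 6) = 3*(-6 + Q) = -18 + 3*Q)
A(X, O) = -12 (A(X, O) = -18 + 3*2 = -18 + 6 = -12)
t = -63 (t = -12*4 - 15 = -48 - 15 = -63)
t + r(g(-6)) = -63 - 5 = -68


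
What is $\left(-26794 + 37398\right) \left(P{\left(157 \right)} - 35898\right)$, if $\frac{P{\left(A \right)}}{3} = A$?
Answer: $-375667908$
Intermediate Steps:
$P{\left(A \right)} = 3 A$
$\left(-26794 + 37398\right) \left(P{\left(157 \right)} - 35898\right) = \left(-26794 + 37398\right) \left(3 \cdot 157 - 35898\right) = 10604 \left(471 - 35898\right) = 10604 \left(-35427\right) = -375667908$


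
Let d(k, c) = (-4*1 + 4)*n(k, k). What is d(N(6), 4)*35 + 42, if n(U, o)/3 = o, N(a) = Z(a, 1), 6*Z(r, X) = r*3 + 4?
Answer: 42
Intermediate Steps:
Z(r, X) = ⅔ + r/2 (Z(r, X) = (r*3 + 4)/6 = (3*r + 4)/6 = (4 + 3*r)/6 = ⅔ + r/2)
N(a) = ⅔ + a/2
n(U, o) = 3*o
d(k, c) = 0 (d(k, c) = (-4*1 + 4)*(3*k) = (-4 + 4)*(3*k) = 0*(3*k) = 0)
d(N(6), 4)*35 + 42 = 0*35 + 42 = 0 + 42 = 42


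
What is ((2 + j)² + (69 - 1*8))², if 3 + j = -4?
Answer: 7396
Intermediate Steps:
j = -7 (j = -3 - 4 = -7)
((2 + j)² + (69 - 1*8))² = ((2 - 7)² + (69 - 1*8))² = ((-5)² + (69 - 8))² = (25 + 61)² = 86² = 7396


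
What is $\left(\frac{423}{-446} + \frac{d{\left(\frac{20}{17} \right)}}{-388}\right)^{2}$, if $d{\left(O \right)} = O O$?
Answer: $\frac{141670910748481}{156317957387524} \approx 0.9063$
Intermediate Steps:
$d{\left(O \right)} = O^{2}$
$\left(\frac{423}{-446} + \frac{d{\left(\frac{20}{17} \right)}}{-388}\right)^{2} = \left(\frac{423}{-446} + \frac{\left(\frac{20}{17}\right)^{2}}{-388}\right)^{2} = \left(423 \left(- \frac{1}{446}\right) + \left(20 \cdot \frac{1}{17}\right)^{2} \left(- \frac{1}{388}\right)\right)^{2} = \left(- \frac{423}{446} + \left(\frac{20}{17}\right)^{2} \left(- \frac{1}{388}\right)\right)^{2} = \left(- \frac{423}{446} + \frac{400}{289} \left(- \frac{1}{388}\right)\right)^{2} = \left(- \frac{423}{446} - \frac{100}{28033}\right)^{2} = \left(- \frac{11902559}{12502718}\right)^{2} = \frac{141670910748481}{156317957387524}$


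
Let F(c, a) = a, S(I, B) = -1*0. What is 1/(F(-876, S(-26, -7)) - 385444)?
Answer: -1/385444 ≈ -2.5944e-6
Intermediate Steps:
S(I, B) = 0
1/(F(-876, S(-26, -7)) - 385444) = 1/(0 - 385444) = 1/(-385444) = -1/385444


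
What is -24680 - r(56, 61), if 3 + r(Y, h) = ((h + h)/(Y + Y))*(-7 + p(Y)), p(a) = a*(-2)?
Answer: -196379/8 ≈ -24547.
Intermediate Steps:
p(a) = -2*a
r(Y, h) = -3 + h*(-7 - 2*Y)/Y (r(Y, h) = -3 + ((h + h)/(Y + Y))*(-7 - 2*Y) = -3 + ((2*h)/((2*Y)))*(-7 - 2*Y) = -3 + ((2*h)*(1/(2*Y)))*(-7 - 2*Y) = -3 + (h/Y)*(-7 - 2*Y) = -3 + h*(-7 - 2*Y)/Y)
-24680 - r(56, 61) = -24680 - (-3 - 2*61 - 7*61/56) = -24680 - (-3 - 122 - 7*61*1/56) = -24680 - (-3 - 122 - 61/8) = -24680 - 1*(-1061/8) = -24680 + 1061/8 = -196379/8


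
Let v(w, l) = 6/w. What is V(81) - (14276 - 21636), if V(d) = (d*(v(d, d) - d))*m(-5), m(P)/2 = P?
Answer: 72910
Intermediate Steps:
m(P) = 2*P
V(d) = -10*d*(-d + 6/d) (V(d) = (d*(6/d - d))*(2*(-5)) = (d*(-d + 6/d))*(-10) = -10*d*(-d + 6/d))
V(81) - (14276 - 21636) = (-60 + 10*81²) - (14276 - 21636) = (-60 + 10*6561) - 1*(-7360) = (-60 + 65610) + 7360 = 65550 + 7360 = 72910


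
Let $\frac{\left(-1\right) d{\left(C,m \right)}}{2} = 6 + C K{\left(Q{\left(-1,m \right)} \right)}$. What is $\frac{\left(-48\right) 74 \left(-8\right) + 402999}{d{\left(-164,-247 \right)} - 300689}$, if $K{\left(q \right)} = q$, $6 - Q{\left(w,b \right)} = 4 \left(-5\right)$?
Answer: $- \frac{143805}{97391} \approx -1.4766$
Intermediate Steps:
$Q{\left(w,b \right)} = 26$ ($Q{\left(w,b \right)} = 6 - 4 \left(-5\right) = 6 - -20 = 6 + 20 = 26$)
$d{\left(C,m \right)} = -12 - 52 C$ ($d{\left(C,m \right)} = - 2 \left(6 + C 26\right) = - 2 \left(6 + 26 C\right) = -12 - 52 C$)
$\frac{\left(-48\right) 74 \left(-8\right) + 402999}{d{\left(-164,-247 \right)} - 300689} = \frac{\left(-48\right) 74 \left(-8\right) + 402999}{\left(-12 - -8528\right) - 300689} = \frac{\left(-3552\right) \left(-8\right) + 402999}{\left(-12 + 8528\right) - 300689} = \frac{28416 + 402999}{8516 - 300689} = \frac{431415}{-292173} = 431415 \left(- \frac{1}{292173}\right) = - \frac{143805}{97391}$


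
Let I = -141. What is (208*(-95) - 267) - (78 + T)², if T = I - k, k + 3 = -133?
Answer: -25356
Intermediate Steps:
k = -136 (k = -3 - 133 = -136)
T = -5 (T = -141 - 1*(-136) = -141 + 136 = -5)
(208*(-95) - 267) - (78 + T)² = (208*(-95) - 267) - (78 - 5)² = (-19760 - 267) - 1*73² = -20027 - 1*5329 = -20027 - 5329 = -25356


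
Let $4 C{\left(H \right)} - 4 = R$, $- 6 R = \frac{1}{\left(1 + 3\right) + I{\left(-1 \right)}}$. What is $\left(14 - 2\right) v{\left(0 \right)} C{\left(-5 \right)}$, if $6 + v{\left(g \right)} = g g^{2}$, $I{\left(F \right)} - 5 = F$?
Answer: $- \frac{573}{8} \approx -71.625$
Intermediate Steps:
$I{\left(F \right)} = 5 + F$
$v{\left(g \right)} = -6 + g^{3}$ ($v{\left(g \right)} = -6 + g g^{2} = -6 + g^{3}$)
$R = - \frac{1}{48}$ ($R = - \frac{1}{6 \left(\left(1 + 3\right) + \left(5 - 1\right)\right)} = - \frac{1}{6 \left(4 + 4\right)} = - \frac{1}{6 \cdot 8} = \left(- \frac{1}{6}\right) \frac{1}{8} = - \frac{1}{48} \approx -0.020833$)
$C{\left(H \right)} = \frac{191}{192}$ ($C{\left(H \right)} = 1 + \frac{1}{4} \left(- \frac{1}{48}\right) = 1 - \frac{1}{192} = \frac{191}{192}$)
$\left(14 - 2\right) v{\left(0 \right)} C{\left(-5 \right)} = \left(14 - 2\right) \left(-6 + 0^{3}\right) \frac{191}{192} = 12 \left(-6 + 0\right) \frac{191}{192} = 12 \left(-6\right) \frac{191}{192} = \left(-72\right) \frac{191}{192} = - \frac{573}{8}$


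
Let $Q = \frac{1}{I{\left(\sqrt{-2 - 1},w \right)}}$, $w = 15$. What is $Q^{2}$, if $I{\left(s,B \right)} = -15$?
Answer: $\frac{1}{225} \approx 0.0044444$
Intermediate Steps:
$Q = - \frac{1}{15}$ ($Q = \frac{1}{-15} = - \frac{1}{15} \approx -0.066667$)
$Q^{2} = \left(- \frac{1}{15}\right)^{2} = \frac{1}{225}$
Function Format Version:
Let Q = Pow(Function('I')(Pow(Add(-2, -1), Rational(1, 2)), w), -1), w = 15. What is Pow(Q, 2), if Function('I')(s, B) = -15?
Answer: Rational(1, 225) ≈ 0.0044444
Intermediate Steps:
Q = Rational(-1, 15) (Q = Pow(-15, -1) = Rational(-1, 15) ≈ -0.066667)
Pow(Q, 2) = Pow(Rational(-1, 15), 2) = Rational(1, 225)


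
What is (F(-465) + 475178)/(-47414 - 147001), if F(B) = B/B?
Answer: -158393/64805 ≈ -2.4441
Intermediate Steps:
F(B) = 1
(F(-465) + 475178)/(-47414 - 147001) = (1 + 475178)/(-47414 - 147001) = 475179/(-194415) = 475179*(-1/194415) = -158393/64805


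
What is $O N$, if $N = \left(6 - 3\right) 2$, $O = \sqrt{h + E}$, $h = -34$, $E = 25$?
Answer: $18 i \approx 18.0 i$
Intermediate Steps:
$O = 3 i$ ($O = \sqrt{-34 + 25} = \sqrt{-9} = 3 i \approx 3.0 i$)
$N = 6$ ($N = 3 \cdot 2 = 6$)
$O N = 3 i 6 = 18 i$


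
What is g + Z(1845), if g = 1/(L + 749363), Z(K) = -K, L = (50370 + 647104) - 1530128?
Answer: -153671896/83291 ≈ -1845.0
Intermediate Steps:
L = -832654 (L = 697474 - 1530128 = -832654)
g = -1/83291 (g = 1/(-832654 + 749363) = 1/(-83291) = -1/83291 ≈ -1.2006e-5)
g + Z(1845) = -1/83291 - 1*1845 = -1/83291 - 1845 = -153671896/83291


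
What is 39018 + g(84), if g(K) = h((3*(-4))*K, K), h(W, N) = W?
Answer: 38010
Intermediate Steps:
g(K) = -12*K (g(K) = (3*(-4))*K = -12*K)
39018 + g(84) = 39018 - 12*84 = 39018 - 1008 = 38010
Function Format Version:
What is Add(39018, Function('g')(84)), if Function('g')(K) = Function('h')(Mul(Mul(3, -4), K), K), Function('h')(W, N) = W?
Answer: 38010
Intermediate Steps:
Function('g')(K) = Mul(-12, K) (Function('g')(K) = Mul(Mul(3, -4), K) = Mul(-12, K))
Add(39018, Function('g')(84)) = Add(39018, Mul(-12, 84)) = Add(39018, -1008) = 38010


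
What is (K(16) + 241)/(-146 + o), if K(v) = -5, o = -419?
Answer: -236/565 ≈ -0.41770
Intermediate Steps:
(K(16) + 241)/(-146 + o) = (-5 + 241)/(-146 - 419) = 236/(-565) = 236*(-1/565) = -236/565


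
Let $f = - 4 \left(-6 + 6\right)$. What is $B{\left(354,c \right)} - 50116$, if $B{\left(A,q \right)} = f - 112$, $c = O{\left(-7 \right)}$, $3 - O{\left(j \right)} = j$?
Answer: $-50228$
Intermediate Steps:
$O{\left(j \right)} = 3 - j$
$c = 10$ ($c = 3 - -7 = 3 + 7 = 10$)
$f = 0$ ($f = \left(-4\right) 0 = 0$)
$B{\left(A,q \right)} = -112$ ($B{\left(A,q \right)} = 0 - 112 = -112$)
$B{\left(354,c \right)} - 50116 = -112 - 50116 = -50228$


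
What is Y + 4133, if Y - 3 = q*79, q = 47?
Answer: 7849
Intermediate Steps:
Y = 3716 (Y = 3 + 47*79 = 3 + 3713 = 3716)
Y + 4133 = 3716 + 4133 = 7849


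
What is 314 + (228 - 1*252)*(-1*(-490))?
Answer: -11446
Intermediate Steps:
314 + (228 - 1*252)*(-1*(-490)) = 314 + (228 - 252)*490 = 314 - 24*490 = 314 - 11760 = -11446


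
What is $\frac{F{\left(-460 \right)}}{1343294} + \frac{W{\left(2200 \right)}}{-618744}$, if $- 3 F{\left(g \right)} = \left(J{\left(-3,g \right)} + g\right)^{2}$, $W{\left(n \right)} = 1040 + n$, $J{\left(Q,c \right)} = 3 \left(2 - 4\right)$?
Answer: $- \frac{3071266453}{51947193921} \approx -0.059123$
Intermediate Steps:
$J{\left(Q,c \right)} = -6$ ($J{\left(Q,c \right)} = 3 \left(-2\right) = -6$)
$F{\left(g \right)} = - \frac{\left(-6 + g\right)^{2}}{3}$
$\frac{F{\left(-460 \right)}}{1343294} + \frac{W{\left(2200 \right)}}{-618744} = \frac{\left(- \frac{1}{3}\right) \left(-6 - 460\right)^{2}}{1343294} + \frac{1040 + 2200}{-618744} = - \frac{\left(-466\right)^{2}}{3} \cdot \frac{1}{1343294} + 3240 \left(- \frac{1}{618744}\right) = \left(- \frac{1}{3}\right) 217156 \cdot \frac{1}{1343294} - \frac{135}{25781} = \left(- \frac{217156}{3}\right) \frac{1}{1343294} - \frac{135}{25781} = - \frac{108578}{2014941} - \frac{135}{25781} = - \frac{3071266453}{51947193921}$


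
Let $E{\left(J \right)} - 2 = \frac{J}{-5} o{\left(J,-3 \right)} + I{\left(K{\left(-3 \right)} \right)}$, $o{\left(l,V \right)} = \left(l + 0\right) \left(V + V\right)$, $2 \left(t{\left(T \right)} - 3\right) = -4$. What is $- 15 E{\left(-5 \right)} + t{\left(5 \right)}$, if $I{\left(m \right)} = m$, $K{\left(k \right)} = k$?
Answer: $-434$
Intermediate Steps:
$t{\left(T \right)} = 1$ ($t{\left(T \right)} = 3 + \frac{1}{2} \left(-4\right) = 3 - 2 = 1$)
$o{\left(l,V \right)} = 2 V l$ ($o{\left(l,V \right)} = l 2 V = 2 V l$)
$E{\left(J \right)} = -1 + \frac{6 J^{2}}{5}$ ($E{\left(J \right)} = 2 + \left(\frac{J}{-5} \cdot 2 \left(-3\right) J - 3\right) = 2 + \left(J \left(- \frac{1}{5}\right) \left(- 6 J\right) - 3\right) = 2 + \left(- \frac{J}{5} \left(- 6 J\right) - 3\right) = 2 + \left(\frac{6 J^{2}}{5} - 3\right) = 2 + \left(-3 + \frac{6 J^{2}}{5}\right) = -1 + \frac{6 J^{2}}{5}$)
$- 15 E{\left(-5 \right)} + t{\left(5 \right)} = - 15 \left(-1 + \frac{6 \left(-5\right)^{2}}{5}\right) + 1 = - 15 \left(-1 + \frac{6}{5} \cdot 25\right) + 1 = - 15 \left(-1 + 30\right) + 1 = \left(-15\right) 29 + 1 = -435 + 1 = -434$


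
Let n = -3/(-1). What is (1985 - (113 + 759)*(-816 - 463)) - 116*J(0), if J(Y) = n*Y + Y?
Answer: 1117273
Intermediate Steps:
n = 3 (n = -3*(-1) = 3)
J(Y) = 4*Y (J(Y) = 3*Y + Y = 4*Y)
(1985 - (113 + 759)*(-816 - 463)) - 116*J(0) = (1985 - (113 + 759)*(-816 - 463)) - 464*0 = (1985 - 872*(-1279)) - 116*0 = (1985 - 1*(-1115288)) + 0 = (1985 + 1115288) + 0 = 1117273 + 0 = 1117273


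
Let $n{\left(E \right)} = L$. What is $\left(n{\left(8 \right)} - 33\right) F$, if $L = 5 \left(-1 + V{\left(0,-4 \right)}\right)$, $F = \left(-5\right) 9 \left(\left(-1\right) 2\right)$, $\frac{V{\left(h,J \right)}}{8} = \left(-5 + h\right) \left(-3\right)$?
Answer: $50580$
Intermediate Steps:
$V{\left(h,J \right)} = 120 - 24 h$ ($V{\left(h,J \right)} = 8 \left(-5 + h\right) \left(-3\right) = 8 \left(15 - 3 h\right) = 120 - 24 h$)
$F = 90$ ($F = \left(-45\right) \left(-2\right) = 90$)
$L = 595$ ($L = 5 \left(-1 + \left(120 - 0\right)\right) = 5 \left(-1 + \left(120 + 0\right)\right) = 5 \left(-1 + 120\right) = 5 \cdot 119 = 595$)
$n{\left(E \right)} = 595$
$\left(n{\left(8 \right)} - 33\right) F = \left(595 - 33\right) 90 = 562 \cdot 90 = 50580$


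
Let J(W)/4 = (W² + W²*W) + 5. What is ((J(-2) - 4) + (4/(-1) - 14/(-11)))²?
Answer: 900/121 ≈ 7.4380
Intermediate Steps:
J(W) = 20 + 4*W² + 4*W³ (J(W) = 4*((W² + W²*W) + 5) = 4*((W² + W³) + 5) = 4*(5 + W² + W³) = 20 + 4*W² + 4*W³)
((J(-2) - 4) + (4/(-1) - 14/(-11)))² = (((20 + 4*(-2)² + 4*(-2)³) - 4) + (4/(-1) - 14/(-11)))² = (((20 + 4*4 + 4*(-8)) - 4) + (4*(-1) - 14*(-1/11)))² = (((20 + 16 - 32) - 4) + (-4 + 14/11))² = ((4 - 4) - 30/11)² = (0 - 30/11)² = (-30/11)² = 900/121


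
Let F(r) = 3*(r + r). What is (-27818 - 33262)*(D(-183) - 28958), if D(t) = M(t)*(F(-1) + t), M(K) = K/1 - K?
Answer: 1768754640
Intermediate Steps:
M(K) = 0 (M(K) = K*1 - K = K - K = 0)
F(r) = 6*r (F(r) = 3*(2*r) = 6*r)
D(t) = 0 (D(t) = 0*(6*(-1) + t) = 0*(-6 + t) = 0)
(-27818 - 33262)*(D(-183) - 28958) = (-27818 - 33262)*(0 - 28958) = -61080*(-28958) = 1768754640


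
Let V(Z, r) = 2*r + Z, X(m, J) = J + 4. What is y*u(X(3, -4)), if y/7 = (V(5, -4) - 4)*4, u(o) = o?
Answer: 0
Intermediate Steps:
X(m, J) = 4 + J
V(Z, r) = Z + 2*r
y = -196 (y = 7*(((5 + 2*(-4)) - 4)*4) = 7*(((5 - 8) - 4)*4) = 7*((-3 - 4)*4) = 7*(-7*4) = 7*(-28) = -196)
y*u(X(3, -4)) = -196*(4 - 4) = -196*0 = 0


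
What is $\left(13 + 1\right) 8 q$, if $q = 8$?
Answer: $896$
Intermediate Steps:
$\left(13 + 1\right) 8 q = \left(13 + 1\right) 8 \cdot 8 = 14 \cdot 8 \cdot 8 = 112 \cdot 8 = 896$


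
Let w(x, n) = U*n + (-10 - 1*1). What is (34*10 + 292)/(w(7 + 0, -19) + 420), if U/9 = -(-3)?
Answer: -79/13 ≈ -6.0769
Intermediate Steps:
U = 27 (U = 9*(-(-3)) = 9*(-1*(-3)) = 9*3 = 27)
w(x, n) = -11 + 27*n (w(x, n) = 27*n + (-10 - 1*1) = 27*n + (-10 - 1) = 27*n - 11 = -11 + 27*n)
(34*10 + 292)/(w(7 + 0, -19) + 420) = (34*10 + 292)/((-11 + 27*(-19)) + 420) = (340 + 292)/((-11 - 513) + 420) = 632/(-524 + 420) = 632/(-104) = 632*(-1/104) = -79/13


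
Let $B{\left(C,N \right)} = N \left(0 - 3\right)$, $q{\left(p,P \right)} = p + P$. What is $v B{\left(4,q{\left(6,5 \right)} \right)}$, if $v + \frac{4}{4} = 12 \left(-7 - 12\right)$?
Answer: $7557$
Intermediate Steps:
$q{\left(p,P \right)} = P + p$
$v = -229$ ($v = -1 + 12 \left(-7 - 12\right) = -1 + 12 \left(-19\right) = -1 - 228 = -229$)
$B{\left(C,N \right)} = - 3 N$ ($B{\left(C,N \right)} = N \left(-3\right) = - 3 N$)
$v B{\left(4,q{\left(6,5 \right)} \right)} = - 229 \left(- 3 \left(5 + 6\right)\right) = - 229 \left(\left(-3\right) 11\right) = \left(-229\right) \left(-33\right) = 7557$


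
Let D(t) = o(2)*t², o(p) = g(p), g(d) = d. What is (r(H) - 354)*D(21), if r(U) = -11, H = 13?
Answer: -321930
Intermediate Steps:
o(p) = p
D(t) = 2*t²
(r(H) - 354)*D(21) = (-11 - 354)*(2*21²) = -730*441 = -365*882 = -321930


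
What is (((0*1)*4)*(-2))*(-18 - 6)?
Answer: 0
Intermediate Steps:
(((0*1)*4)*(-2))*(-18 - 6) = ((0*4)*(-2))*(-24) = (0*(-2))*(-24) = 0*(-24) = 0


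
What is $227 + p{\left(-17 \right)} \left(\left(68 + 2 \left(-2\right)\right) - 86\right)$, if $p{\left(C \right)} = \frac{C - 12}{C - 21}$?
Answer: $\frac{3994}{19} \approx 210.21$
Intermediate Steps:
$p{\left(C \right)} = \frac{-12 + C}{-21 + C}$
$227 + p{\left(-17 \right)} \left(\left(68 + 2 \left(-2\right)\right) - 86\right) = 227 + \frac{-12 - 17}{-21 - 17} \left(\left(68 + 2 \left(-2\right)\right) - 86\right) = 227 + \frac{1}{-38} \left(-29\right) \left(\left(68 - 4\right) - 86\right) = 227 + \left(- \frac{1}{38}\right) \left(-29\right) \left(64 - 86\right) = 227 + \frac{29}{38} \left(-22\right) = 227 - \frac{319}{19} = \frac{3994}{19}$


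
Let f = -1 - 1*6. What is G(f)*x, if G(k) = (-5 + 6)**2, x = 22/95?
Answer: 22/95 ≈ 0.23158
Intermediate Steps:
x = 22/95 (x = 22*(1/95) = 22/95 ≈ 0.23158)
f = -7 (f = -1 - 6 = -7)
G(k) = 1 (G(k) = 1**2 = 1)
G(f)*x = 1*(22/95) = 22/95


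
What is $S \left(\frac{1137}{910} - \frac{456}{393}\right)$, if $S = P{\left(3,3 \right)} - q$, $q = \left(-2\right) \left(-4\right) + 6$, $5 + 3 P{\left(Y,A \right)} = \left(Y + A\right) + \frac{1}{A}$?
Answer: $- \frac{648247}{536445} \approx -1.2084$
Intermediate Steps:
$P{\left(Y,A \right)} = - \frac{5}{3} + \frac{A}{3} + \frac{Y}{3} + \frac{1}{3 A}$ ($P{\left(Y,A \right)} = - \frac{5}{3} + \frac{\left(Y + A\right) + \frac{1}{A}}{3} = - \frac{5}{3} + \frac{\left(A + Y\right) + \frac{1}{A}}{3} = - \frac{5}{3} + \frac{A + Y + \frac{1}{A}}{3} = - \frac{5}{3} + \left(\frac{A}{3} + \frac{Y}{3} + \frac{1}{3 A}\right) = - \frac{5}{3} + \frac{A}{3} + \frac{Y}{3} + \frac{1}{3 A}$)
$q = 14$ ($q = 8 + 6 = 14$)
$S = - \frac{122}{9}$ ($S = \frac{1 + 3 \left(-5 + 3 + 3\right)}{3 \cdot 3} - 14 = \frac{1}{3} \cdot \frac{1}{3} \left(1 + 3 \cdot 1\right) - 14 = \frac{1}{3} \cdot \frac{1}{3} \left(1 + 3\right) - 14 = \frac{1}{3} \cdot \frac{1}{3} \cdot 4 - 14 = \frac{4}{9} - 14 = - \frac{122}{9} \approx -13.556$)
$S \left(\frac{1137}{910} - \frac{456}{393}\right) = - \frac{122 \left(\frac{1137}{910} - \frac{456}{393}\right)}{9} = - \frac{122 \left(1137 \cdot \frac{1}{910} - \frac{152}{131}\right)}{9} = - \frac{122 \left(\frac{1137}{910} - \frac{152}{131}\right)}{9} = \left(- \frac{122}{9}\right) \frac{10627}{119210} = - \frac{648247}{536445}$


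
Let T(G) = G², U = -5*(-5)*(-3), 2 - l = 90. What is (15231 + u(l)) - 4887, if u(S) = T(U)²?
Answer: 31650969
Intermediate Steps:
l = -88 (l = 2 - 1*90 = 2 - 90 = -88)
U = -75 (U = 25*(-3) = -75)
u(S) = 31640625 (u(S) = ((-75)²)² = 5625² = 31640625)
(15231 + u(l)) - 4887 = (15231 + 31640625) - 4887 = 31655856 - 4887 = 31650969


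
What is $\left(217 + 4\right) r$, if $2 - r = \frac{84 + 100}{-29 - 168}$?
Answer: $\frac{127738}{197} \approx 648.42$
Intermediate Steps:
$r = \frac{578}{197}$ ($r = 2 - \frac{84 + 100}{-29 - 168} = 2 - \frac{184}{-197} = 2 - 184 \left(- \frac{1}{197}\right) = 2 - - \frac{184}{197} = 2 + \frac{184}{197} = \frac{578}{197} \approx 2.934$)
$\left(217 + 4\right) r = \left(217 + 4\right) \frac{578}{197} = 221 \cdot \frac{578}{197} = \frac{127738}{197}$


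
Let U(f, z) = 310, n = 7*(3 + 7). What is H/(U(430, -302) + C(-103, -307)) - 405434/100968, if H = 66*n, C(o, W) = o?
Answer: 21252629/1161132 ≈ 18.303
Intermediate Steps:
n = 70 (n = 7*10 = 70)
H = 4620 (H = 66*70 = 4620)
H/(U(430, -302) + C(-103, -307)) - 405434/100968 = 4620/(310 - 103) - 405434/100968 = 4620/207 - 405434*1/100968 = 4620*(1/207) - 202717/50484 = 1540/69 - 202717/50484 = 21252629/1161132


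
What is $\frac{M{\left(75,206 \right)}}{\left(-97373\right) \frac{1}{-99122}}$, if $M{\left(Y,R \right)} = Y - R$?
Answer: $- \frac{12984982}{97373} \approx -133.35$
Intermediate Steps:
$\frac{M{\left(75,206 \right)}}{\left(-97373\right) \frac{1}{-99122}} = \frac{75 - 206}{\left(-97373\right) \frac{1}{-99122}} = \frac{75 - 206}{\left(-97373\right) \left(- \frac{1}{99122}\right)} = - \frac{131}{\frac{97373}{99122}} = \left(-131\right) \frac{99122}{97373} = - \frac{12984982}{97373}$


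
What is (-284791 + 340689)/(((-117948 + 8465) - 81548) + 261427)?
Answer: 27949/35198 ≈ 0.79405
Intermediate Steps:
(-284791 + 340689)/(((-117948 + 8465) - 81548) + 261427) = 55898/((-109483 - 81548) + 261427) = 55898/(-191031 + 261427) = 55898/70396 = 55898*(1/70396) = 27949/35198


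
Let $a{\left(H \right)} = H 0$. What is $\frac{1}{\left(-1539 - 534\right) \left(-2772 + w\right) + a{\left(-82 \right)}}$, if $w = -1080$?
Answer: $\frac{1}{7985196} \approx 1.2523 \cdot 10^{-7}$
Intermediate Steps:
$a{\left(H \right)} = 0$
$\frac{1}{\left(-1539 - 534\right) \left(-2772 + w\right) + a{\left(-82 \right)}} = \frac{1}{\left(-1539 - 534\right) \left(-2772 - 1080\right) + 0} = \frac{1}{\left(-1539 - 534\right) \left(-3852\right) + 0} = \frac{1}{\left(-2073\right) \left(-3852\right) + 0} = \frac{1}{7985196 + 0} = \frac{1}{7985196}$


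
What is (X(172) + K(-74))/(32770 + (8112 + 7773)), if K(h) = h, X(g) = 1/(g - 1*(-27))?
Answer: -2945/1936469 ≈ -0.0015208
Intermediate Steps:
X(g) = 1/(27 + g) (X(g) = 1/(g + 27) = 1/(27 + g))
(X(172) + K(-74))/(32770 + (8112 + 7773)) = (1/(27 + 172) - 74)/(32770 + (8112 + 7773)) = (1/199 - 74)/(32770 + 15885) = (1/199 - 74)/48655 = -14725/199*1/48655 = -2945/1936469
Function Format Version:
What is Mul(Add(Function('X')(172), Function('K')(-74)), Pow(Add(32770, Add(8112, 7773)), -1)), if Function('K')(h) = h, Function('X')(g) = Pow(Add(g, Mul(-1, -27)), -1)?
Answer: Rational(-2945, 1936469) ≈ -0.0015208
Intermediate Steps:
Function('X')(g) = Pow(Add(27, g), -1) (Function('X')(g) = Pow(Add(g, 27), -1) = Pow(Add(27, g), -1))
Mul(Add(Function('X')(172), Function('K')(-74)), Pow(Add(32770, Add(8112, 7773)), -1)) = Mul(Add(Pow(Add(27, 172), -1), -74), Pow(Add(32770, Add(8112, 7773)), -1)) = Mul(Add(Pow(199, -1), -74), Pow(Add(32770, 15885), -1)) = Mul(Add(Rational(1, 199), -74), Pow(48655, -1)) = Mul(Rational(-14725, 199), Rational(1, 48655)) = Rational(-2945, 1936469)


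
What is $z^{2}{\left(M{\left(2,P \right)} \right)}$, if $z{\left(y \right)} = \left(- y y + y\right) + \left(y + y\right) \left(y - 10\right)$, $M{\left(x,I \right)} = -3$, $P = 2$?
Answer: $4356$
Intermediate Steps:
$z{\left(y \right)} = y - y^{2} + 2 y \left(-10 + y\right)$ ($z{\left(y \right)} = \left(- y^{2} + y\right) + 2 y \left(-10 + y\right) = \left(y - y^{2}\right) + 2 y \left(-10 + y\right) = y - y^{2} + 2 y \left(-10 + y\right)$)
$z^{2}{\left(M{\left(2,P \right)} \right)} = \left(- 3 \left(-19 - 3\right)\right)^{2} = \left(\left(-3\right) \left(-22\right)\right)^{2} = 66^{2} = 4356$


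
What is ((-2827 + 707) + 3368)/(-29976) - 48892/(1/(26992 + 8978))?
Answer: -2196547904812/1249 ≈ -1.7586e+9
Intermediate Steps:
((-2827 + 707) + 3368)/(-29976) - 48892/(1/(26992 + 8978)) = (-2120 + 3368)*(-1/29976) - 48892/(1/35970) = 1248*(-1/29976) - 48892/1/35970 = -52/1249 - 48892*35970 = -52/1249 - 1758645240 = -2196547904812/1249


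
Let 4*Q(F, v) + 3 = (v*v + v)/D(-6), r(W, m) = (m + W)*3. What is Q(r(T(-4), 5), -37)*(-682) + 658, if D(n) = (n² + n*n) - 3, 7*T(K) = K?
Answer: -97607/46 ≈ -2121.9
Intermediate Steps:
T(K) = K/7
D(n) = -3 + 2*n² (D(n) = (n² + n²) - 3 = 2*n² - 3 = -3 + 2*n²)
r(W, m) = 3*W + 3*m (r(W, m) = (W + m)*3 = 3*W + 3*m)
Q(F, v) = -¾ + v/276 + v²/276 (Q(F, v) = -¾ + ((v*v + v)/(-3 + 2*(-6)²))/4 = -¾ + ((v² + v)/(-3 + 2*36))/4 = -¾ + ((v + v²)/(-3 + 72))/4 = -¾ + ((v + v²)/69)/4 = -¾ + ((v + v²)*(1/69))/4 = -¾ + (v/69 + v²/69)/4 = -¾ + (v/276 + v²/276) = -¾ + v/276 + v²/276)
Q(r(T(-4), 5), -37)*(-682) + 658 = (-¾ + (1/276)*(-37) + (1/276)*(-37)²)*(-682) + 658 = (-¾ - 37/276 + (1/276)*1369)*(-682) + 658 = (-¾ - 37/276 + 1369/276)*(-682) + 658 = (375/92)*(-682) + 658 = -127875/46 + 658 = -97607/46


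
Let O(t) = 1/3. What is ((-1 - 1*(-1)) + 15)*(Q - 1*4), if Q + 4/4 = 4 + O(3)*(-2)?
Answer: -25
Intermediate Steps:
O(t) = ⅓
Q = 7/3 (Q = -1 + (4 + (⅓)*(-2)) = -1 + (4 - ⅔) = -1 + 10/3 = 7/3 ≈ 2.3333)
((-1 - 1*(-1)) + 15)*(Q - 1*4) = ((-1 - 1*(-1)) + 15)*(7/3 - 1*4) = ((-1 + 1) + 15)*(7/3 - 4) = (0 + 15)*(-5/3) = 15*(-5/3) = -25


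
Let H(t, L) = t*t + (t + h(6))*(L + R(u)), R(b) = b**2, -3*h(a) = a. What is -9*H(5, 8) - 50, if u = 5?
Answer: -1166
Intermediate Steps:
h(a) = -a/3
H(t, L) = t**2 + (-2 + t)*(25 + L) (H(t, L) = t*t + (t - 1/3*6)*(L + 5**2) = t**2 + (t - 2)*(L + 25) = t**2 + (-2 + t)*(25 + L))
-9*H(5, 8) - 50 = -9*(-50 + 5**2 - 2*8 + 25*5 + 8*5) - 50 = -9*(-50 + 25 - 16 + 125 + 40) - 50 = -9*124 - 50 = -1116 - 50 = -1166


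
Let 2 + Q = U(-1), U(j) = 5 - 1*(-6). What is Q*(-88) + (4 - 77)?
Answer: -865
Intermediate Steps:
U(j) = 11 (U(j) = 5 + 6 = 11)
Q = 9 (Q = -2 + 11 = 9)
Q*(-88) + (4 - 77) = 9*(-88) + (4 - 77) = -792 - 73 = -865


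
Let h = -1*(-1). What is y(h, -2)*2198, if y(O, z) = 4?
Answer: 8792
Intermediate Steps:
h = 1
y(h, -2)*2198 = 4*2198 = 8792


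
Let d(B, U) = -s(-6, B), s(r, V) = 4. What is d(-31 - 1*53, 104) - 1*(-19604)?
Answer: 19600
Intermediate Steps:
d(B, U) = -4 (d(B, U) = -1*4 = -4)
d(-31 - 1*53, 104) - 1*(-19604) = -4 - 1*(-19604) = -4 + 19604 = 19600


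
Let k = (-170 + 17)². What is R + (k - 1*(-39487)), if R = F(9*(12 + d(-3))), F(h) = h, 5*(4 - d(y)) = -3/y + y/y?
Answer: 315182/5 ≈ 63036.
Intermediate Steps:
d(y) = 19/5 + 3/(5*y) (d(y) = 4 - (-3/y + y/y)/5 = 4 - (-3/y + 1)/5 = 4 - (1 - 3/y)/5 = 4 + (-⅕ + 3/(5*y)) = 19/5 + 3/(5*y))
k = 23409 (k = (-153)² = 23409)
R = 702/5 (R = 9*(12 + (⅕)*(3 + 19*(-3))/(-3)) = 9*(12 + (⅕)*(-⅓)*(3 - 57)) = 9*(12 + (⅕)*(-⅓)*(-54)) = 9*(12 + 18/5) = 9*(78/5) = 702/5 ≈ 140.40)
R + (k - 1*(-39487)) = 702/5 + (23409 - 1*(-39487)) = 702/5 + (23409 + 39487) = 702/5 + 62896 = 315182/5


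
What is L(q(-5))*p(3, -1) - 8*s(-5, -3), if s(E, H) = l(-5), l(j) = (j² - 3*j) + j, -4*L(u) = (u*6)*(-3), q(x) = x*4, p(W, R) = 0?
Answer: -280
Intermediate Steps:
q(x) = 4*x
L(u) = 9*u/2 (L(u) = -u*6*(-3)/4 = -6*u*(-3)/4 = -(-9)*u/2 = 9*u/2)
l(j) = j² - 2*j
s(E, H) = 35 (s(E, H) = -5*(-2 - 5) = -5*(-7) = 35)
L(q(-5))*p(3, -1) - 8*s(-5, -3) = (9*(4*(-5))/2)*0 - 8*35 = ((9/2)*(-20))*0 - 280 = -90*0 - 280 = 0 - 280 = -280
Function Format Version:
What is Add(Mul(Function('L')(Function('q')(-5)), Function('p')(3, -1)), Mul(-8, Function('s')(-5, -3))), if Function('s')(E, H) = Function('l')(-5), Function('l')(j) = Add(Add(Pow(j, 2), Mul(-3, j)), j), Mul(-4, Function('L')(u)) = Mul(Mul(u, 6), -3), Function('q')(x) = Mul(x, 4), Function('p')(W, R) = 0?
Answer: -280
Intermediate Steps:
Function('q')(x) = Mul(4, x)
Function('L')(u) = Mul(Rational(9, 2), u) (Function('L')(u) = Mul(Rational(-1, 4), Mul(Mul(u, 6), -3)) = Mul(Rational(-1, 4), Mul(Mul(6, u), -3)) = Mul(Rational(-1, 4), Mul(-18, u)) = Mul(Rational(9, 2), u))
Function('l')(j) = Add(Pow(j, 2), Mul(-2, j))
Function('s')(E, H) = 35 (Function('s')(E, H) = Mul(-5, Add(-2, -5)) = Mul(-5, -7) = 35)
Add(Mul(Function('L')(Function('q')(-5)), Function('p')(3, -1)), Mul(-8, Function('s')(-5, -3))) = Add(Mul(Mul(Rational(9, 2), Mul(4, -5)), 0), Mul(-8, 35)) = Add(Mul(Mul(Rational(9, 2), -20), 0), -280) = Add(Mul(-90, 0), -280) = Add(0, -280) = -280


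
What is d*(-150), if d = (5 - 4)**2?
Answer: -150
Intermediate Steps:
d = 1 (d = 1**2 = 1)
d*(-150) = 1*(-150) = -150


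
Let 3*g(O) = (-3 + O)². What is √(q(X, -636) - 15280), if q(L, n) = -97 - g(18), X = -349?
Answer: 2*I*√3863 ≈ 124.31*I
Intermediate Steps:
g(O) = (-3 + O)²/3
q(L, n) = -172 (q(L, n) = -97 - (-3 + 18)²/3 = -97 - 15²/3 = -97 - 225/3 = -97 - 1*75 = -97 - 75 = -172)
√(q(X, -636) - 15280) = √(-172 - 15280) = √(-15452) = 2*I*√3863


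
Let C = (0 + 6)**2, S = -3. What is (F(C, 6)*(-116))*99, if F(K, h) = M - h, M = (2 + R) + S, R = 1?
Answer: 68904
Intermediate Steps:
C = 36 (C = 6**2 = 36)
M = 0 (M = (2 + 1) - 3 = 3 - 3 = 0)
F(K, h) = -h (F(K, h) = 0 - h = -h)
(F(C, 6)*(-116))*99 = (-1*6*(-116))*99 = -6*(-116)*99 = 696*99 = 68904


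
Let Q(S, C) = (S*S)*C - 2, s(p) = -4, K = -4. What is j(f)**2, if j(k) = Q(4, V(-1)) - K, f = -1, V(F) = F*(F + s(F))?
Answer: 6724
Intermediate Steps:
V(F) = F*(-4 + F) (V(F) = F*(F - 4) = F*(-4 + F))
Q(S, C) = -2 + C*S**2 (Q(S, C) = S**2*C - 2 = C*S**2 - 2 = -2 + C*S**2)
j(k) = 82 (j(k) = (-2 - (-4 - 1)*4**2) - 1*(-4) = (-2 - 1*(-5)*16) + 4 = (-2 + 5*16) + 4 = (-2 + 80) + 4 = 78 + 4 = 82)
j(f)**2 = 82**2 = 6724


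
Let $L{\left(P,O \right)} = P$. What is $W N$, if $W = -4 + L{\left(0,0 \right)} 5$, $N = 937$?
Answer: $-3748$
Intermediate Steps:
$W = -4$ ($W = -4 + 0 \cdot 5 = -4 + 0 = -4$)
$W N = \left(-4\right) 937 = -3748$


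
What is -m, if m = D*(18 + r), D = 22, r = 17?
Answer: -770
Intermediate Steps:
m = 770 (m = 22*(18 + 17) = 22*35 = 770)
-m = -1*770 = -770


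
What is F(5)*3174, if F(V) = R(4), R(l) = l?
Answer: 12696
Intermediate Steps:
F(V) = 4
F(5)*3174 = 4*3174 = 12696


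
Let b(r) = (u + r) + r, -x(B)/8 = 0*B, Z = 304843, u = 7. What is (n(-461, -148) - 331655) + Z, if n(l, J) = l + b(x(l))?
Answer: -27266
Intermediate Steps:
x(B) = 0 (x(B) = -0*B = -8*0 = 0)
b(r) = 7 + 2*r (b(r) = (7 + r) + r = 7 + 2*r)
n(l, J) = 7 + l (n(l, J) = l + (7 + 2*0) = l + (7 + 0) = l + 7 = 7 + l)
(n(-461, -148) - 331655) + Z = ((7 - 461) - 331655) + 304843 = (-454 - 331655) + 304843 = -332109 + 304843 = -27266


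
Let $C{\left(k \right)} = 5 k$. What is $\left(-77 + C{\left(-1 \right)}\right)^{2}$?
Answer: $6724$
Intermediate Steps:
$\left(-77 + C{\left(-1 \right)}\right)^{2} = \left(-77 + 5 \left(-1\right)\right)^{2} = \left(-77 - 5\right)^{2} = \left(-82\right)^{2} = 6724$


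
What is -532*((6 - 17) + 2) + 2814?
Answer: 7602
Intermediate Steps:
-532*((6 - 17) + 2) + 2814 = -532*(-11 + 2) + 2814 = -532*(-9) + 2814 = 4788 + 2814 = 7602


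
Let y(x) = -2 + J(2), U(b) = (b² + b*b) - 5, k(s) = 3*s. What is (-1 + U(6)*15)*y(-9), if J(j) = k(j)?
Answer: 4016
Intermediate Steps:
U(b) = -5 + 2*b² (U(b) = (b² + b²) - 5 = 2*b² - 5 = -5 + 2*b²)
J(j) = 3*j
y(x) = 4 (y(x) = -2 + 3*2 = -2 + 6 = 4)
(-1 + U(6)*15)*y(-9) = (-1 + (-5 + 2*6²)*15)*4 = (-1 + (-5 + 2*36)*15)*4 = (-1 + (-5 + 72)*15)*4 = (-1 + 67*15)*4 = (-1 + 1005)*4 = 1004*4 = 4016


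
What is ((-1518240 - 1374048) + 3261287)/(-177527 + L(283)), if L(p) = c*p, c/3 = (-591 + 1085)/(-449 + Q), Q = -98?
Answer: -201842453/97526675 ≈ -2.0696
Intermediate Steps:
c = -1482/547 (c = 3*((-591 + 1085)/(-449 - 98)) = 3*(494/(-547)) = 3*(494*(-1/547)) = 3*(-494/547) = -1482/547 ≈ -2.7093)
L(p) = -1482*p/547
((-1518240 - 1374048) + 3261287)/(-177527 + L(283)) = ((-1518240 - 1374048) + 3261287)/(-177527 - 1482/547*283) = (-2892288 + 3261287)/(-177527 - 419406/547) = 368999/(-97526675/547) = 368999*(-547/97526675) = -201842453/97526675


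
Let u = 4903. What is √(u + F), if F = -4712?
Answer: √191 ≈ 13.820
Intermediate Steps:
√(u + F) = √(4903 - 4712) = √191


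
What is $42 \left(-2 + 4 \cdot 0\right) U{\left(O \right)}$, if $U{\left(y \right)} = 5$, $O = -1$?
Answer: $-420$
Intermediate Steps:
$42 \left(-2 + 4 \cdot 0\right) U{\left(O \right)} = 42 \left(-2 + 4 \cdot 0\right) 5 = 42 \left(-2 + 0\right) 5 = 42 \left(-2\right) 5 = \left(-84\right) 5 = -420$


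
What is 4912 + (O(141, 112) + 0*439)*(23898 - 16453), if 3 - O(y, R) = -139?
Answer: 1062102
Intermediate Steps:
O(y, R) = 142 (O(y, R) = 3 - 1*(-139) = 3 + 139 = 142)
4912 + (O(141, 112) + 0*439)*(23898 - 16453) = 4912 + (142 + 0*439)*(23898 - 16453) = 4912 + (142 + 0)*7445 = 4912 + 142*7445 = 4912 + 1057190 = 1062102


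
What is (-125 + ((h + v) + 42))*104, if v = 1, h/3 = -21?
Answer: -15080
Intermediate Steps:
h = -63 (h = 3*(-21) = -63)
(-125 + ((h + v) + 42))*104 = (-125 + ((-63 + 1) + 42))*104 = (-125 + (-62 + 42))*104 = (-125 - 20)*104 = -145*104 = -15080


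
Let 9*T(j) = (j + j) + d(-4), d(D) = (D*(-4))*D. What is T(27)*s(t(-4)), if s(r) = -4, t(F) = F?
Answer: 40/9 ≈ 4.4444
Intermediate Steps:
d(D) = -4*D**2 (d(D) = (-4*D)*D = -4*D**2)
T(j) = -64/9 + 2*j/9 (T(j) = ((j + j) - 4*(-4)**2)/9 = (2*j - 4*16)/9 = (2*j - 64)/9 = (-64 + 2*j)/9 = -64/9 + 2*j/9)
T(27)*s(t(-4)) = (-64/9 + (2/9)*27)*(-4) = (-64/9 + 6)*(-4) = -10/9*(-4) = 40/9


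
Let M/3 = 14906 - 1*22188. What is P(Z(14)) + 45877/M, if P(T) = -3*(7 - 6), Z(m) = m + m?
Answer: -111415/21846 ≈ -5.1000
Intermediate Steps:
M = -21846 (M = 3*(14906 - 1*22188) = 3*(14906 - 22188) = 3*(-7282) = -21846)
Z(m) = 2*m
P(T) = -3 (P(T) = -3*1 = -3)
P(Z(14)) + 45877/M = -3 + 45877/(-21846) = -3 + 45877*(-1/21846) = -3 - 45877/21846 = -111415/21846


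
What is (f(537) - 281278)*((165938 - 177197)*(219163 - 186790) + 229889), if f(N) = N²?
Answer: -2582951478338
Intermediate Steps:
(f(537) - 281278)*((165938 - 177197)*(219163 - 186790) + 229889) = (537² - 281278)*((165938 - 177197)*(219163 - 186790) + 229889) = (288369 - 281278)*(-11259*32373 + 229889) = 7091*(-364487607 + 229889) = 7091*(-364257718) = -2582951478338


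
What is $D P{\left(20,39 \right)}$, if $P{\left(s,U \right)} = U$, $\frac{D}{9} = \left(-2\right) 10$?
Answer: $-7020$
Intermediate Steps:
$D = -180$ ($D = 9 \left(\left(-2\right) 10\right) = 9 \left(-20\right) = -180$)
$D P{\left(20,39 \right)} = \left(-180\right) 39 = -7020$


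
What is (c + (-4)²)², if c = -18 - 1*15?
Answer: 289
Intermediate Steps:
c = -33 (c = -18 - 15 = -33)
(c + (-4)²)² = (-33 + (-4)²)² = (-33 + 16)² = (-17)² = 289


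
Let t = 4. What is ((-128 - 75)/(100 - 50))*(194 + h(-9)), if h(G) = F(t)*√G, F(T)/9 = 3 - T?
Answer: -19691/25 + 5481*I/50 ≈ -787.64 + 109.62*I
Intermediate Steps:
F(T) = 27 - 9*T (F(T) = 9*(3 - T) = 27 - 9*T)
h(G) = -9*√G (h(G) = (27 - 9*4)*√G = (27 - 36)*√G = -9*√G)
((-128 - 75)/(100 - 50))*(194 + h(-9)) = ((-128 - 75)/(100 - 50))*(194 - 27*I) = (-203/50)*(194 - 27*I) = (-203*1/50)*(194 - 27*I) = -203*(194 - 27*I)/50 = -19691/25 + 5481*I/50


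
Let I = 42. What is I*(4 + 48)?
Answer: 2184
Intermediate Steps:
I*(4 + 48) = 42*(4 + 48) = 42*52 = 2184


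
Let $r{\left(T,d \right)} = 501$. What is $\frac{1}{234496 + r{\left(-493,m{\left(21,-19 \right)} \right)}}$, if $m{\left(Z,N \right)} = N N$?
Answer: $\frac{1}{234997} \approx 4.2554 \cdot 10^{-6}$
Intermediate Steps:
$m{\left(Z,N \right)} = N^{2}$
$\frac{1}{234496 + r{\left(-493,m{\left(21,-19 \right)} \right)}} = \frac{1}{234496 + 501} = \frac{1}{234997}$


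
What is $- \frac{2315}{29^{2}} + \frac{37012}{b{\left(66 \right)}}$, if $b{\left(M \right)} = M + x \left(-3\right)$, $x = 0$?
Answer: $\frac{15487151}{27753} \approx 558.04$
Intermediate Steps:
$b{\left(M \right)} = M$ ($b{\left(M \right)} = M + 0 \left(-3\right) = M + 0 = M$)
$- \frac{2315}{29^{2}} + \frac{37012}{b{\left(66 \right)}} = - \frac{2315}{29^{2}} + \frac{37012}{66} = - \frac{2315}{841} + 37012 \cdot \frac{1}{66} = \left(-2315\right) \frac{1}{841} + \frac{18506}{33} = - \frac{2315}{841} + \frac{18506}{33} = \frac{15487151}{27753}$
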